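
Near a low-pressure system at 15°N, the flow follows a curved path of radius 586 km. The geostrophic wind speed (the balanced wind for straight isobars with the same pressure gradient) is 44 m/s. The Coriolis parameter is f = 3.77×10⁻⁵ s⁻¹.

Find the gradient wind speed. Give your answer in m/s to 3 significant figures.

22.0 m/s

Around a low, centrifugal force acts outward with Coriolis, so pressure-gradient force balances both:
(1/ρ)|∂P/∂n| = fV + V²/R  →  V² + fR·V − fR·V_g = 0
With fR = 3.77×10⁻⁵ × 586×10³ m = 22.1 m/s:
V = [−fR + √((fR)² + 4 fR V_g)]/2 = [−22.1 + √(22.1² + 4×22.1×44)]/2 = 22 m/s
Subgeostrophic (V < V_g = 44 m/s), as expected around a low.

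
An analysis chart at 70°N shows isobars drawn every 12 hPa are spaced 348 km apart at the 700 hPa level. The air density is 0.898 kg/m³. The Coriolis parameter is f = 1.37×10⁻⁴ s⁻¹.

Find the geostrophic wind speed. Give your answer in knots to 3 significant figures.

Pressure gradient: |∂P/∂n| = 1200 Pa / 348000 m = 3.45×10⁻³ Pa/m
Geostrophic balance (pressure-gradient force = Coriolis force):
V_g = (1/(fρ)) |∂P/∂n| = 3.45×10⁻³ / (1.37×10⁻⁴ × 0.898) = 28.0 m/s
Converting: 28.0 m/s × 1.944 = 54.5 knots

54.5 knots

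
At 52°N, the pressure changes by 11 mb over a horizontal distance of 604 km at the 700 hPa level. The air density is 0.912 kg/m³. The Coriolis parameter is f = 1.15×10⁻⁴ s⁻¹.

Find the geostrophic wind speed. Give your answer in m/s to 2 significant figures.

17 m/s

Pressure gradient: |∂P/∂n| = 1100 Pa / 604000 m = 1.82×10⁻³ Pa/m
Geostrophic balance (pressure-gradient force = Coriolis force):
V_g = (1/(fρ)) |∂P/∂n| = 1.82×10⁻³ / (1.15×10⁻⁴ × 0.912) = 17.4 m/s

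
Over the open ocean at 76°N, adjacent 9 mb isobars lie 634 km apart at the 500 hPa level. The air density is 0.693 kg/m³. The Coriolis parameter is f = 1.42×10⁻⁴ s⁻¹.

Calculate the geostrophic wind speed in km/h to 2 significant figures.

Pressure gradient: |∂P/∂n| = 900 Pa / 634000 m = 1.42×10⁻³ Pa/m
Geostrophic balance (pressure-gradient force = Coriolis force):
V_g = (1/(fρ)) |∂P/∂n| = 1.42×10⁻³ / (1.42×10⁻⁴ × 0.693) = 14.4 m/s
Converting: 14.4 m/s × 3.6 = 52 km/h

52 km/h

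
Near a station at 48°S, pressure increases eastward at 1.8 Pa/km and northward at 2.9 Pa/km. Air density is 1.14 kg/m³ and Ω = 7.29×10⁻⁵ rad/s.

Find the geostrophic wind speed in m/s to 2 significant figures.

28 m/s

Coriolis parameter at 48°S:
f = 2Ω sin φ = 2 × 7.29×10⁻⁵ × sin 48° = 1.08×10⁻⁴ s⁻¹
In the Southern Hemisphere f is negative: f = −1.08×10⁻⁴ s⁻¹.
Component geostrophic relations (x east, y north):
u_g = −(1/(fρ)) ∂P/∂y,  v_g = (1/(fρ)) ∂P/∂x
u_g = −(2.9×10⁻³)/(−1.08×10⁻⁴ × 1.14) = 23.5 m/s;  v_g = (1.8×10⁻³)/(−1.08×10⁻⁴ × 1.14) = −14.6 m/s
|V_g| = √(u_g² + v_g²) = 27.6 m/s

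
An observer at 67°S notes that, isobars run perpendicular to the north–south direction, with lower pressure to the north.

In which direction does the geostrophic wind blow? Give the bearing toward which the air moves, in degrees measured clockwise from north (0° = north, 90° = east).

The pressure-gradient force points toward the north (bearing 000°).
Geostrophic balance: in the Southern Hemisphere the Coriolis force deflects motion to the left, so the geostrophic wind blows 90° to the left of the pressure-gradient force (low pressure on the right).
Rotating 000° by 90° counterclockwise gives 270° — the wind blows toward the west.

270°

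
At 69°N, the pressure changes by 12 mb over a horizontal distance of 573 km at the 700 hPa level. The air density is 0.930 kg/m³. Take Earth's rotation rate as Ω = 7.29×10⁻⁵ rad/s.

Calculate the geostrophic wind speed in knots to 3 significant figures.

32.2 knots

Coriolis parameter at 69°N:
f = 2Ω sin φ = 2 × 7.29×10⁻⁵ × sin 69° = 1.36×10⁻⁴ s⁻¹
Pressure gradient: |∂P/∂n| = 1200 Pa / 573000 m = 2.09×10⁻³ Pa/m
Geostrophic balance (pressure-gradient force = Coriolis force):
V_g = (1/(fρ)) |∂P/∂n| = 2.09×10⁻³ / (1.36×10⁻⁴ × 0.930) = 16.5 m/s
Converting: 16.5 m/s × 1.944 = 32.2 knots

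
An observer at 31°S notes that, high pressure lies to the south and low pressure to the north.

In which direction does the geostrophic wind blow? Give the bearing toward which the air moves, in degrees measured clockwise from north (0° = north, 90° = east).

The pressure-gradient force points toward the north (bearing 000°).
Geostrophic balance: in the Southern Hemisphere the Coriolis force deflects motion to the left, so the geostrophic wind blows 90° to the left of the pressure-gradient force (low pressure on the right).
Rotating 000° by 90° counterclockwise gives 270° — the wind blows toward the west.

270°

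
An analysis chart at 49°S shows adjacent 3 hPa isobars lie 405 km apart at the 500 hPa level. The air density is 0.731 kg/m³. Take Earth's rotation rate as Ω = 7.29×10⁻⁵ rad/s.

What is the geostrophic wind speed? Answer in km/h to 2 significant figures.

Coriolis parameter at 49°S:
f = 2Ω sin φ = 2 × 7.29×10⁻⁵ × sin 49° = 1.10×10⁻⁴ s⁻¹
Pressure gradient: |∂P/∂n| = 300 Pa / 405000 m = 7.41×10⁻⁴ Pa/m
Geostrophic balance (pressure-gradient force = Coriolis force):
V_g = (1/(fρ)) |∂P/∂n| = 7.41×10⁻⁴ / (1.10×10⁻⁴ × 0.731) = 9.21 m/s
Converting: 9.21 m/s × 3.6 = 33 km/h

33 km/h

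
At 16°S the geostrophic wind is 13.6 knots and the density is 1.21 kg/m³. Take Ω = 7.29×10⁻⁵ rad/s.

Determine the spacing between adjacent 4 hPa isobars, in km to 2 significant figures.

1200 km

Coriolis parameter at 16°S:
f = 2Ω sin φ = 2 × 7.29×10⁻⁵ × sin 16° = 4.02×10⁻⁵ s⁻¹
Wind speed in SI: 13.6 knots = 7.00 m/s
Geostrophic balance rearranged: |∂P/∂n| = f ρ V_g
|∂P/∂n| = 4.02×10⁻⁵ × 1.21 × 7.00 = 3.40×10⁻⁴ Pa/m
Isobar spacing: Δn = ΔP/|∂P/∂n| = 400 Pa / 3.40×10⁻⁴ Pa/m = 1175715 m ≈ 1200 km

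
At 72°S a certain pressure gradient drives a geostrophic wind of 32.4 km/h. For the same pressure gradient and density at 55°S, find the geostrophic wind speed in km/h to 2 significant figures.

With the same pressure gradient and density, V_g ∝ 1/f ∝ 1/sin φ.
V₂ = V₁ · sin φ₁ / sin φ₂ = 32.4 × sin 72° / sin 55°
V₂ = 32.4 × 0.9511/0.8192 = 38 km/h

38 km/h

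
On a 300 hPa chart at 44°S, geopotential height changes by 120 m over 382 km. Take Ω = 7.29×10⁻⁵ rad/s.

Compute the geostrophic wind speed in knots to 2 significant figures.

59 knots

Coriolis parameter at 44°S:
f = 2Ω sin φ = 2 × 7.29×10⁻⁵ × sin 44° = 1.01×10⁻⁴ s⁻¹
Height gradient: |∂Z/∂n| = 120 m / 382000 m = 3.14×10⁻⁴
On a pressure surface, geostrophic balance gives V_g = (g/f)|∂Z/∂n|:
V_g = 9.81 × 3.14×10⁻⁴ / 1.01×10⁻⁴ = 30.4 m/s
Converting: 30.4 m/s × 1.944 = 59 knots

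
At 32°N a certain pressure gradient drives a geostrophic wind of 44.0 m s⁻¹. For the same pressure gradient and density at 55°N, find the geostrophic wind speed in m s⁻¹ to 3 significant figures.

28.5 m s⁻¹

With the same pressure gradient and density, V_g ∝ 1/f ∝ 1/sin φ.
V₂ = V₁ · sin φ₁ / sin φ₂ = 44.0 × sin 32° / sin 55°
V₂ = 44.0 × 0.5299/0.8192 = 28.5 m s⁻¹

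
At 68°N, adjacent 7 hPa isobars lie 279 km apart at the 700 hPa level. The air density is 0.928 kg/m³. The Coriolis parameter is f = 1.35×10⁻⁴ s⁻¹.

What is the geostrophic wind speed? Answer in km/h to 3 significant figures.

Pressure gradient: |∂P/∂n| = 700 Pa / 279000 m = 2.51×10⁻³ Pa/m
Geostrophic balance (pressure-gradient force = Coriolis force):
V_g = (1/(fρ)) |∂P/∂n| = 2.51×10⁻³ / (1.35×10⁻⁴ × 0.928) = 20.0 m/s
Converting: 20.0 m/s × 3.6 = 72.1 km/h

72.1 km/h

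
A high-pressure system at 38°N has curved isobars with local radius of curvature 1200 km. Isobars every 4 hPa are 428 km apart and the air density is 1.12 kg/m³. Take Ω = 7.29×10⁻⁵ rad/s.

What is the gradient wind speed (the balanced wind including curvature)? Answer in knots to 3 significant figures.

Coriolis parameter at 38°N:
f = 2Ω sin φ = 2 × 7.29×10⁻⁵ × sin 38° = 8.98×10⁻⁵ s⁻¹
Pressure gradient: |∂P/∂n| = 400 Pa / 428000 m = 9.35×10⁻⁴ Pa/m
Geostrophic speed: V_g = |∂P/∂n|/(fρ) = 9.35×10⁻⁴/(8.98×10⁻⁵ × 1.12) = 9.30 m/s
Around a high, pressure-gradient force acts outward with centrifugal, so Coriolis balances both:
fV = (1/ρ)|∂P/∂n| + V²/R  →  V² − fR·V + fR·V_g = 0
With fR = 8.98×10⁻⁵ × 1200×10³ m = 108 m/s:
V = [fR − √((fR)² − 4 fR V_g)]/2 = [108 − √(108² − 4×108×9.3)]/2 = 10.3 m/s
Supergeostrophic (V > V_g = 9.3 m/s), as expected around a high.
Converting: 10.3 m/s × 1.944 = 20.0 knots

20.0 knots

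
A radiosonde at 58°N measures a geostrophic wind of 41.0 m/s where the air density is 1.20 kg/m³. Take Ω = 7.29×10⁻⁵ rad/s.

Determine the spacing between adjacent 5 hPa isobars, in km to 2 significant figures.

Coriolis parameter at 58°N:
f = 2Ω sin φ = 2 × 7.29×10⁻⁵ × sin 58° = 1.24×10⁻⁴ s⁻¹
Geostrophic balance rearranged: |∂P/∂n| = f ρ V_g
|∂P/∂n| = 1.24×10⁻⁴ × 1.20 × 41.0 = 6.08×10⁻³ Pa/m
Isobar spacing: Δn = ΔP/|∂P/∂n| = 500 Pa / 6.08×10⁻³ Pa/m = 82191 m ≈ 82 km

82 km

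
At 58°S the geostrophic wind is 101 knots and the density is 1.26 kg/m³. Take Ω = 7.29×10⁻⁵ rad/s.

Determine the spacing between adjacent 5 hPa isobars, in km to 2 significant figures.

62 km

Coriolis parameter at 58°S:
f = 2Ω sin φ = 2 × 7.29×10⁻⁵ × sin 58° = 1.24×10⁻⁴ s⁻¹
Wind speed in SI: 101 knots = 52.0 m/s
Geostrophic balance rearranged: |∂P/∂n| = f ρ V_g
|∂P/∂n| = 1.24×10⁻⁴ × 1.26 × 52.0 = 8.09×10⁻³ Pa/m
Isobar spacing: Δn = ΔP/|∂P/∂n| = 500 Pa / 8.09×10⁻³ Pa/m = 61768 m ≈ 62 km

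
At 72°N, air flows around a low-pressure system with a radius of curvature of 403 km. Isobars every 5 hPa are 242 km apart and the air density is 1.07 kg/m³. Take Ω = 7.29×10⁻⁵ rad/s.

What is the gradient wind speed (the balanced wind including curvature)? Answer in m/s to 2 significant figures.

Coriolis parameter at 72°N:
f = 2Ω sin φ = 2 × 7.29×10⁻⁵ × sin 72° = 1.39×10⁻⁴ s⁻¹
Pressure gradient: |∂P/∂n| = 500 Pa / 242000 m = 2.07×10⁻³ Pa/m
Geostrophic speed: V_g = |∂P/∂n|/(fρ) = 2.07×10⁻³/(1.39×10⁻⁴ × 1.07) = 13.9 m/s
Around a low, centrifugal force acts outward with Coriolis, so pressure-gradient force balances both:
(1/ρ)|∂P/∂n| = fV + V²/R  →  V² + fR·V − fR·V_g = 0
With fR = 1.39×10⁻⁴ × 403×10³ m = 55.9 m/s:
V = [−fR + √((fR)² + 4 fR V_g)]/2 = [−55.9 + √(55.9² + 4×55.9×13.9)]/2 = 11.5 m/s
Subgeostrophic (V < V_g = 13.9 m/s), as expected around a low.

12 m/s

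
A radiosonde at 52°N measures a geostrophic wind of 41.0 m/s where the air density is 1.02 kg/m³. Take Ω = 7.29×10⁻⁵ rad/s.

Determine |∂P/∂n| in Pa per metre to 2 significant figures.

Coriolis parameter at 52°N:
f = 2Ω sin φ = 2 × 7.29×10⁻⁵ × sin 52° = 1.15×10⁻⁴ s⁻¹
Geostrophic balance rearranged: |∂P/∂n| = f ρ V_g
|∂P/∂n| = 1.15×10⁻⁴ × 1.02 × 41.0 = 4.80×10⁻³ Pa/m

4.8×10⁻³ Pa/m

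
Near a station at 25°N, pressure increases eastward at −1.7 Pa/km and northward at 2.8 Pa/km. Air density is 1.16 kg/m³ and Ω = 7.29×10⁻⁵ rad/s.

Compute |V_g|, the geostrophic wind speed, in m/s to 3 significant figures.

45.8 m/s

Coriolis parameter at 25°N:
f = 2Ω sin φ = 2 × 7.29×10⁻⁵ × sin 25° = 6.16×10⁻⁵ s⁻¹
Component geostrophic relations (x east, y north):
u_g = −(1/(fρ)) ∂P/∂y,  v_g = (1/(fρ)) ∂P/∂x
u_g = −(2.8×10⁻³)/(6.16×10⁻⁵ × 1.16) = −39.2 m/s;  v_g = (−1.7×10⁻³)/(6.16×10⁻⁵ × 1.16) = −23.8 m/s
|V_g| = √(u_g² + v_g²) = 45.8 m/s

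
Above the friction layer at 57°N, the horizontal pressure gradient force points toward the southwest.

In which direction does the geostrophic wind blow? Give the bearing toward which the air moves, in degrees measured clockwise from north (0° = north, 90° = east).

315°

The pressure-gradient force points toward the southwest (bearing 225°).
Geostrophic balance: in the Northern Hemisphere the Coriolis force deflects motion to the right, so the geostrophic wind blows 90° to the right of the pressure-gradient force (low pressure on the left).
Rotating 225° by 90° clockwise gives 315° — the wind blows toward the northwest.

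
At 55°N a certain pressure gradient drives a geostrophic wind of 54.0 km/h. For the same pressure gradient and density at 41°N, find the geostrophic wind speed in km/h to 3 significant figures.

With the same pressure gradient and density, V_g ∝ 1/f ∝ 1/sin φ.
V₂ = V₁ · sin φ₁ / sin φ₂ = 54.0 × sin 55° / sin 41°
V₂ = 54.0 × 0.8192/0.6561 = 67.4 km/h

67.4 km/h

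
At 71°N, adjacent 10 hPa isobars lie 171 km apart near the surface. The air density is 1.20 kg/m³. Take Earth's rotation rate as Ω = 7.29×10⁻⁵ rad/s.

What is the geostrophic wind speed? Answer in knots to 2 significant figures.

69 knots

Coriolis parameter at 71°N:
f = 2Ω sin φ = 2 × 7.29×10⁻⁵ × sin 71° = 1.38×10⁻⁴ s⁻¹
Pressure gradient: |∂P/∂n| = 1000 Pa / 171000 m = 5.85×10⁻³ Pa/m
Geostrophic balance (pressure-gradient force = Coriolis force):
V_g = (1/(fρ)) |∂P/∂n| = 5.85×10⁻³ / (1.38×10⁻⁴ × 1.20) = 35.4 m/s
Converting: 35.4 m/s × 1.944 = 69 knots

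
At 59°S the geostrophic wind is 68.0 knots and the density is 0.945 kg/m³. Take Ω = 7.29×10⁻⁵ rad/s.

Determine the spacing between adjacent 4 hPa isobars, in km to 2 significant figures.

97 km

Coriolis parameter at 59°S:
f = 2Ω sin φ = 2 × 7.29×10⁻⁵ × sin 59° = 1.25×10⁻⁴ s⁻¹
Wind speed in SI: 68.0 knots = 35.0 m/s
Geostrophic balance rearranged: |∂P/∂n| = f ρ V_g
|∂P/∂n| = 1.25×10⁻⁴ × 0.945 × 35.0 = 4.13×10⁻³ Pa/m
Isobar spacing: Δn = ΔP/|∂P/∂n| = 400 Pa / 4.13×10⁻³ Pa/m = 96818 m ≈ 97 km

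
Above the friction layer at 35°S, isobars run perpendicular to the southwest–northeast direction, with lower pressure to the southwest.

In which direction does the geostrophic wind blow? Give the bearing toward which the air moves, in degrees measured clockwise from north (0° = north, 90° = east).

135°

The pressure-gradient force points toward the southwest (bearing 225°).
Geostrophic balance: in the Southern Hemisphere the Coriolis force deflects motion to the left, so the geostrophic wind blows 90° to the left of the pressure-gradient force (low pressure on the right).
Rotating 225° by 90° counterclockwise gives 135° — the wind blows toward the southeast.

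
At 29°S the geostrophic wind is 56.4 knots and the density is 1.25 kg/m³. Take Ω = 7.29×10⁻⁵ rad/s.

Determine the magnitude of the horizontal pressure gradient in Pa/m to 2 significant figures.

Coriolis parameter at 29°S:
f = 2Ω sin φ = 2 × 7.29×10⁻⁵ × sin 29° = 7.07×10⁻⁵ s⁻¹
Wind speed in SI: 56.4 knots = 29.0 m/s
Geostrophic balance rearranged: |∂P/∂n| = f ρ V_g
|∂P/∂n| = 7.07×10⁻⁵ × 1.25 × 29.0 = 2.56×10⁻³ Pa/m

2.6×10⁻³ Pa/m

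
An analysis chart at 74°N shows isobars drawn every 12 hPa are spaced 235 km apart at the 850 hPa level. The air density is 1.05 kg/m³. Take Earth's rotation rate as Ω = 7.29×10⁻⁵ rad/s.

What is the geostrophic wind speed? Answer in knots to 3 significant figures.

Coriolis parameter at 74°N:
f = 2Ω sin φ = 2 × 7.29×10⁻⁵ × sin 74° = 1.40×10⁻⁴ s⁻¹
Pressure gradient: |∂P/∂n| = 1200 Pa / 235000 m = 5.11×10⁻³ Pa/m
Geostrophic balance (pressure-gradient force = Coriolis force):
V_g = (1/(fρ)) |∂P/∂n| = 5.11×10⁻³ / (1.40×10⁻⁴ × 1.05) = 34.7 m/s
Converting: 34.7 m/s × 1.944 = 67.5 knots

67.5 knots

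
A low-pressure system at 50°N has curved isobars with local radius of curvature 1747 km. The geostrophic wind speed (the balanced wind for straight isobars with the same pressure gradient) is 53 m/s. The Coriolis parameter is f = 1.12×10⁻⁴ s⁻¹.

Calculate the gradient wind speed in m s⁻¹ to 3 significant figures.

Around a low, centrifugal force acts outward with Coriolis, so pressure-gradient force balances both:
(1/ρ)|∂P/∂n| = fV + V²/R  →  V² + fR·V − fR·V_g = 0
With fR = 1.12×10⁻⁴ × 1747×10³ m = 196 m/s:
V = [−fR + √((fR)² + 4 fR V_g)]/2 = [−196 + √(196² + 4×196×53)]/2 = 43.4 m/s
Subgeostrophic (V < V_g = 53 m/s), as expected around a low.

43.4 m s⁻¹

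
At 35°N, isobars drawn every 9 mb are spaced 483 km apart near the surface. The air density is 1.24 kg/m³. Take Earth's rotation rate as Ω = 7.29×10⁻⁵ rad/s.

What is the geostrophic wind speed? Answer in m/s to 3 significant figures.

Coriolis parameter at 35°N:
f = 2Ω sin φ = 2 × 7.29×10⁻⁵ × sin 35° = 8.36×10⁻⁵ s⁻¹
Pressure gradient: |∂P/∂n| = 900 Pa / 483000 m = 1.86×10⁻³ Pa/m
Geostrophic balance (pressure-gradient force = Coriolis force):
V_g = (1/(fρ)) |∂P/∂n| = 1.86×10⁻³ / (8.36×10⁻⁵ × 1.24) = 18.0 m/s

18.0 m/s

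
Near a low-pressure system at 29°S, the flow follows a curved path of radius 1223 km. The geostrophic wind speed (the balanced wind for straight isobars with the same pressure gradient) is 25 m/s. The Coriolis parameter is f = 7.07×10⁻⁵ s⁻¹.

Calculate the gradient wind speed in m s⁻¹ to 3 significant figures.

20.3 m s⁻¹

Around a low, centrifugal force acts outward with Coriolis, so pressure-gradient force balances both:
(1/ρ)|∂P/∂n| = fV + V²/R  →  V² + fR·V − fR·V_g = 0
With fR = 7.07×10⁻⁵ × 1223×10³ m = 86.5 m/s:
V = [−fR + √((fR)² + 4 fR V_g)]/2 = [−86.5 + √(86.5² + 4×86.5×25)]/2 = 20.3 m/s
Subgeostrophic (V < V_g = 25 m/s), as expected around a low.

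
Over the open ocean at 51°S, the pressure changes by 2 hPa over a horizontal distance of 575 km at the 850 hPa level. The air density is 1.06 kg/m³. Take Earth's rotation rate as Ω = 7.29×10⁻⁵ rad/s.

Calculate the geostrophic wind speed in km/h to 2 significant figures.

10 km/h

Coriolis parameter at 51°S:
f = 2Ω sin φ = 2 × 7.29×10⁻⁵ × sin 51° = 1.13×10⁻⁴ s⁻¹
Pressure gradient: |∂P/∂n| = 200 Pa / 575000 m = 3.48×10⁻⁴ Pa/m
Geostrophic balance (pressure-gradient force = Coriolis force):
V_g = (1/(fρ)) |∂P/∂n| = 3.48×10⁻⁴ / (1.13×10⁻⁴ × 1.06) = 2.90 m/s
Converting: 2.90 m/s × 3.6 = 10 km/h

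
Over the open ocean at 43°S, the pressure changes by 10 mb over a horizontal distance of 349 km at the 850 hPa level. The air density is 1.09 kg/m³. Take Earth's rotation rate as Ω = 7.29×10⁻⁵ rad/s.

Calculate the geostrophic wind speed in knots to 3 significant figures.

51.4 knots

Coriolis parameter at 43°S:
f = 2Ω sin φ = 2 × 7.29×10⁻⁵ × sin 43° = 9.94×10⁻⁵ s⁻¹
Pressure gradient: |∂P/∂n| = 1000 Pa / 349000 m = 2.87×10⁻³ Pa/m
Geostrophic balance (pressure-gradient force = Coriolis force):
V_g = (1/(fρ)) |∂P/∂n| = 2.87×10⁻³ / (9.94×10⁻⁵ × 1.09) = 26.4 m/s
Converting: 26.4 m/s × 1.944 = 51.4 knots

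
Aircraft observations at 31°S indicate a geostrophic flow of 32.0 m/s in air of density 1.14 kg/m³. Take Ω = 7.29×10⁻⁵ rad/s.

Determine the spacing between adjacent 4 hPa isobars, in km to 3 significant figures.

146 km

Coriolis parameter at 31°S:
f = 2Ω sin φ = 2 × 7.29×10⁻⁵ × sin 31° = 7.51×10⁻⁵ s⁻¹
Geostrophic balance rearranged: |∂P/∂n| = f ρ V_g
|∂P/∂n| = 7.51×10⁻⁵ × 1.14 × 32.0 = 2.74×10⁻³ Pa/m
Isobar spacing: Δn = ΔP/|∂P/∂n| = 400 Pa / 2.74×10⁻³ Pa/m = 146019 m ≈ 146 km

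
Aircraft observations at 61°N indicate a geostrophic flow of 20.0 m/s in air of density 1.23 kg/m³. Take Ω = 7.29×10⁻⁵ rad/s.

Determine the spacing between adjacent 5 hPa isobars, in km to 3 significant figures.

159 km

Coriolis parameter at 61°N:
f = 2Ω sin φ = 2 × 7.29×10⁻⁵ × sin 61° = 1.28×10⁻⁴ s⁻¹
Geostrophic balance rearranged: |∂P/∂n| = f ρ V_g
|∂P/∂n| = 1.28×10⁻⁴ × 1.23 × 20.0 = 3.14×10⁻³ Pa/m
Isobar spacing: Δn = ΔP/|∂P/∂n| = 500 Pa / 3.14×10⁻³ Pa/m = 159389 m ≈ 159 km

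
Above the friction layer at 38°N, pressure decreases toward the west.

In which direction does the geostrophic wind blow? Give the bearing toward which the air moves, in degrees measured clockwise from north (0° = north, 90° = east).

000°

The pressure-gradient force points toward the west (bearing 270°).
Geostrophic balance: in the Northern Hemisphere the Coriolis force deflects motion to the right, so the geostrophic wind blows 90° to the right of the pressure-gradient force (low pressure on the left).
Rotating 270° by 90° clockwise gives 000° — the wind blows toward the north.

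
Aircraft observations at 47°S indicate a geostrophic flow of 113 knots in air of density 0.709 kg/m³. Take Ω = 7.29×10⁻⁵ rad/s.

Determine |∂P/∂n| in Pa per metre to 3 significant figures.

Coriolis parameter at 47°S:
f = 2Ω sin φ = 2 × 7.29×10⁻⁵ × sin 47° = 1.07×10⁻⁴ s⁻¹
Wind speed in SI: 113 knots = 58.1 m/s
Geostrophic balance rearranged: |∂P/∂n| = f ρ V_g
|∂P/∂n| = 1.07×10⁻⁴ × 0.709 × 58.1 = 4.39×10⁻³ Pa/m

4.39×10⁻³ Pa/m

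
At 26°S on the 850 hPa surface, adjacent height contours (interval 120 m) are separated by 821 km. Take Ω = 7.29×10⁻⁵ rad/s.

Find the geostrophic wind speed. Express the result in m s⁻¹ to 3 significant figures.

22.4 m s⁻¹

Coriolis parameter at 26°S:
f = 2Ω sin φ = 2 × 7.29×10⁻⁵ × sin 26° = 6.39×10⁻⁵ s⁻¹
Height gradient: |∂Z/∂n| = 120 m / 821000 m = 1.46×10⁻⁴
On a pressure surface, geostrophic balance gives V_g = (g/f)|∂Z/∂n|:
V_g = 9.81 × 1.46×10⁻⁴ / 6.39×10⁻⁵ = 22.4 m/s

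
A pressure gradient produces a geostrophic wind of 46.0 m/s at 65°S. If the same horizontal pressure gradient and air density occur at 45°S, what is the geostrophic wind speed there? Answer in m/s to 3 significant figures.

59.0 m/s

With the same pressure gradient and density, V_g ∝ 1/f ∝ 1/sin φ.
V₂ = V₁ · sin φ₁ / sin φ₂ = 46.0 × sin 65° / sin 45°
V₂ = 46.0 × 0.9063/0.7071 = 59.0 m/s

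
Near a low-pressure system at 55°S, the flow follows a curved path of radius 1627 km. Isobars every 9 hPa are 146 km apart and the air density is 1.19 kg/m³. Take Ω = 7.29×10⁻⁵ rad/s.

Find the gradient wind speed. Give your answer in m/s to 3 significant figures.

Coriolis parameter at 55°S:
f = 2Ω sin φ = 2 × 7.29×10⁻⁵ × sin 55° = 1.19×10⁻⁴ s⁻¹
Pressure gradient: |∂P/∂n| = 900 Pa / 146000 m = 6.16×10⁻³ Pa/m
Geostrophic speed: V_g = |∂P/∂n|/(fρ) = 6.16×10⁻³/(1.19×10⁻⁴ × 1.19) = 43.4 m/s
Around a low, centrifugal force acts outward with Coriolis, so pressure-gradient force balances both:
(1/ρ)|∂P/∂n| = fV + V²/R  →  V² + fR·V − fR·V_g = 0
With fR = 1.19×10⁻⁴ × 1627×10³ m = 194 m/s:
V = [−fR + √((fR)² + 4 fR V_g)]/2 = [−194 + √(194² + 4×194×43.4)]/2 = 36.5 m/s
Subgeostrophic (V < V_g = 43.4 m/s), as expected around a low.

36.5 m/s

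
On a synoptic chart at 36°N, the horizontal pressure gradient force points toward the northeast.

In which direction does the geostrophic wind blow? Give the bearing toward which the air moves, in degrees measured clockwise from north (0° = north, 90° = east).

The pressure-gradient force points toward the northeast (bearing 045°).
Geostrophic balance: in the Northern Hemisphere the Coriolis force deflects motion to the right, so the geostrophic wind blows 90° to the right of the pressure-gradient force (low pressure on the left).
Rotating 045° by 90° clockwise gives 135° — the wind blows toward the southeast.

135°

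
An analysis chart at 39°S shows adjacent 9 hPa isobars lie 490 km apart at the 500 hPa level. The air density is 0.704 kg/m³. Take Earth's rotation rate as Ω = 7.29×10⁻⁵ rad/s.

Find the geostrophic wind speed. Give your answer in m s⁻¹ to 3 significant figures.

28.4 m s⁻¹

Coriolis parameter at 39°S:
f = 2Ω sin φ = 2 × 7.29×10⁻⁵ × sin 39° = 9.18×10⁻⁵ s⁻¹
Pressure gradient: |∂P/∂n| = 900 Pa / 490000 m = 1.84×10⁻³ Pa/m
Geostrophic balance (pressure-gradient force = Coriolis force):
V_g = (1/(fρ)) |∂P/∂n| = 1.84×10⁻³ / (9.18×10⁻⁵ × 0.704) = 28.4 m/s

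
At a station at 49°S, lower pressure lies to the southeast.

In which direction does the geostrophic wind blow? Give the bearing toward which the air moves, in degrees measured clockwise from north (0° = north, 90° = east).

The pressure-gradient force points toward the southeast (bearing 135°).
Geostrophic balance: in the Southern Hemisphere the Coriolis force deflects motion to the left, so the geostrophic wind blows 90° to the left of the pressure-gradient force (low pressure on the right).
Rotating 135° by 90° counterclockwise gives 045° — the wind blows toward the northeast.

045°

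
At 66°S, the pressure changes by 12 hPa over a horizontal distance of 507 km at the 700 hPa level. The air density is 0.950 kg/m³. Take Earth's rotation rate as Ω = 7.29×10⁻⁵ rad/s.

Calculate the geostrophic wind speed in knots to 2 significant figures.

36 knots

Coriolis parameter at 66°S:
f = 2Ω sin φ = 2 × 7.29×10⁻⁵ × sin 66° = 1.33×10⁻⁴ s⁻¹
Pressure gradient: |∂P/∂n| = 1200 Pa / 507000 m = 2.37×10⁻³ Pa/m
Geostrophic balance (pressure-gradient force = Coriolis force):
V_g = (1/(fρ)) |∂P/∂n| = 2.37×10⁻³ / (1.33×10⁻⁴ × 0.950) = 18.7 m/s
Converting: 18.7 m/s × 1.944 = 36 knots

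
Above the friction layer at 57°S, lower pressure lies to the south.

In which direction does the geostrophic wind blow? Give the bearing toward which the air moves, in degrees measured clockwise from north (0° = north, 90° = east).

090°

The pressure-gradient force points toward the south (bearing 180°).
Geostrophic balance: in the Southern Hemisphere the Coriolis force deflects motion to the left, so the geostrophic wind blows 90° to the left of the pressure-gradient force (low pressure on the right).
Rotating 180° by 90° counterclockwise gives 090° — the wind blows toward the east.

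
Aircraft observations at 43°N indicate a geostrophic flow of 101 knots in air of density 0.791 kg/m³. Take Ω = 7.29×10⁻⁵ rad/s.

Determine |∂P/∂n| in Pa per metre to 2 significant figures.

4.1×10⁻³ Pa/m

Coriolis parameter at 43°N:
f = 2Ω sin φ = 2 × 7.29×10⁻⁵ × sin 43° = 9.94×10⁻⁵ s⁻¹
Wind speed in SI: 101 knots = 52.0 m/s
Geostrophic balance rearranged: |∂P/∂n| = f ρ V_g
|∂P/∂n| = 9.94×10⁻⁵ × 0.791 × 52.0 = 4.09×10⁻³ Pa/m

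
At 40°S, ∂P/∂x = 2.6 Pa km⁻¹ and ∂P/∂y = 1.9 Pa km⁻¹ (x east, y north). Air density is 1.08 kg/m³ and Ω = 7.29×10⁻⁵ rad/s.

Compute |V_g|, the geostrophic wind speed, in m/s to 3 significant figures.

Coriolis parameter at 40°S:
f = 2Ω sin φ = 2 × 7.29×10⁻⁵ × sin 40° = 9.37×10⁻⁵ s⁻¹
In the Southern Hemisphere f is negative: f = −9.37×10⁻⁵ s⁻¹.
Component geostrophic relations (x east, y north):
u_g = −(1/(fρ)) ∂P/∂y,  v_g = (1/(fρ)) ∂P/∂x
u_g = −(1.9×10⁻³)/(−9.37×10⁻⁵ × 1.08) = 18.8 m/s;  v_g = (2.6×10⁻³)/(−9.37×10⁻⁵ × 1.08) = −25.7 m/s
|V_g| = √(u_g² + v_g²) = 31.8 m/s

31.8 m/s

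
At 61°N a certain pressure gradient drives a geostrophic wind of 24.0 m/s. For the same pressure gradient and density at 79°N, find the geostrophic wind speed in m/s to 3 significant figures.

21.4 m/s

With the same pressure gradient and density, V_g ∝ 1/f ∝ 1/sin φ.
V₂ = V₁ · sin φ₁ / sin φ₂ = 24.0 × sin 61° / sin 79°
V₂ = 24.0 × 0.8746/0.9816 = 21.4 m/s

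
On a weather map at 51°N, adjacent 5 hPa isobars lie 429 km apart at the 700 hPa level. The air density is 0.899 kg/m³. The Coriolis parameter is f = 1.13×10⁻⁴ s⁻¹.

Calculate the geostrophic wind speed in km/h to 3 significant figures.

Pressure gradient: |∂P/∂n| = 500 Pa / 429000 m = 1.17×10⁻³ Pa/m
Geostrophic balance (pressure-gradient force = Coriolis force):
V_g = (1/(fρ)) |∂P/∂n| = 1.17×10⁻³ / (1.13×10⁻⁴ × 0.899) = 11.5 m/s
Converting: 11.5 m/s × 3.6 = 41.3 km/h

41.3 km/h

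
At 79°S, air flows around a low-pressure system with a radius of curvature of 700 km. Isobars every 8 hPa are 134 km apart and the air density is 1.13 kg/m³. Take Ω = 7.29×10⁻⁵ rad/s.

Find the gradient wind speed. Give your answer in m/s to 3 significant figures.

28.7 m/s

Coriolis parameter at 79°S:
f = 2Ω sin φ = 2 × 7.29×10⁻⁵ × sin 79° = 1.43×10⁻⁴ s⁻¹
Pressure gradient: |∂P/∂n| = 800 Pa / 134000 m = 5.97×10⁻³ Pa/m
Geostrophic speed: V_g = |∂P/∂n|/(fρ) = 5.97×10⁻³/(1.43×10⁻⁴ × 1.13) = 36.9 m/s
Around a low, centrifugal force acts outward with Coriolis, so pressure-gradient force balances both:
(1/ρ)|∂P/∂n| = fV + V²/R  →  V² + fR·V − fR·V_g = 0
With fR = 1.43×10⁻⁴ × 700×10³ m = 100 m/s:
V = [−fR + √((fR)² + 4 fR V_g)]/2 = [−100 + √(100² + 4×100×36.9)]/2 = 28.7 m/s
Subgeostrophic (V < V_g = 36.9 m/s), as expected around a low.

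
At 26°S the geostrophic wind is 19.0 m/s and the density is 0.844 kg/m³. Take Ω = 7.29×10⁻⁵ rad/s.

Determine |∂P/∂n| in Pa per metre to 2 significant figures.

Coriolis parameter at 26°S:
f = 2Ω sin φ = 2 × 7.29×10⁻⁵ × sin 26° = 6.39×10⁻⁵ s⁻¹
Geostrophic balance rearranged: |∂P/∂n| = f ρ V_g
|∂P/∂n| = 6.39×10⁻⁵ × 0.844 × 19.0 = 1.02×10⁻³ Pa/m

1.0×10⁻³ Pa/m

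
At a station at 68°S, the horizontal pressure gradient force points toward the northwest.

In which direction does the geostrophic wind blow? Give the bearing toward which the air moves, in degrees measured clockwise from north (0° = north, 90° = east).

The pressure-gradient force points toward the northwest (bearing 315°).
Geostrophic balance: in the Southern Hemisphere the Coriolis force deflects motion to the left, so the geostrophic wind blows 90° to the left of the pressure-gradient force (low pressure on the right).
Rotating 315° by 90° counterclockwise gives 225° — the wind blows toward the southwest.

225°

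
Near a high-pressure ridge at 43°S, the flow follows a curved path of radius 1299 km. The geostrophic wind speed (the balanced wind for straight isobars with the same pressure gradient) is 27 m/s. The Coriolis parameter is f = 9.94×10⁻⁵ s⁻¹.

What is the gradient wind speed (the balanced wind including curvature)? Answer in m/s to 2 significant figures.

38 m/s

Around a high, pressure-gradient force acts outward with centrifugal, so Coriolis balances both:
fV = (1/ρ)|∂P/∂n| + V²/R  →  V² − fR·V + fR·V_g = 0
With fR = 9.94×10⁻⁵ × 1299×10³ m = 129 m/s:
V = [fR − √((fR)² − 4 fR V_g)]/2 = [129 − √(129² − 4×129×27)]/2 = 38.4 m/s
Supergeostrophic (V > V_g = 27 m/s), as expected around a high.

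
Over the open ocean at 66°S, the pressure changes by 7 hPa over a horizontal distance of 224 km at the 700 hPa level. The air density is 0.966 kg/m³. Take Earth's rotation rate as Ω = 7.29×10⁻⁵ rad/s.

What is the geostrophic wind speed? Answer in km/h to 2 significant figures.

87 km/h

Coriolis parameter at 66°S:
f = 2Ω sin φ = 2 × 7.29×10⁻⁵ × sin 66° = 1.33×10⁻⁴ s⁻¹
Pressure gradient: |∂P/∂n| = 700 Pa / 224000 m = 3.12×10⁻³ Pa/m
Geostrophic balance (pressure-gradient force = Coriolis force):
V_g = (1/(fρ)) |∂P/∂n| = 3.12×10⁻³ / (1.33×10⁻⁴ × 0.966) = 24.3 m/s
Converting: 24.3 m/s × 3.6 = 87 km/h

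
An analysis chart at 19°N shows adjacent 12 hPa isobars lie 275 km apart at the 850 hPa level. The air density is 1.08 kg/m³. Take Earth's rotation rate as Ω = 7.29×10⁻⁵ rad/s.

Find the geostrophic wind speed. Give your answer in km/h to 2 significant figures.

Coriolis parameter at 19°N:
f = 2Ω sin φ = 2 × 7.29×10⁻⁵ × sin 19° = 4.75×10⁻⁵ s⁻¹
Pressure gradient: |∂P/∂n| = 1200 Pa / 275000 m = 4.36×10⁻³ Pa/m
Geostrophic balance (pressure-gradient force = Coriolis force):
V_g = (1/(fρ)) |∂P/∂n| = 4.36×10⁻³ / (4.75×10⁻⁵ × 1.08) = 85.1 m/s
Converting: 85.1 m/s × 3.6 = 310 km/h

310 km/h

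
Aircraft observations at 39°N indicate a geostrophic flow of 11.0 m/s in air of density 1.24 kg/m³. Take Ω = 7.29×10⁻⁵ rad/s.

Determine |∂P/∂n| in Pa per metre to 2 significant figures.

1.3×10⁻³ Pa/m

Coriolis parameter at 39°N:
f = 2Ω sin φ = 2 × 7.29×10⁻⁵ × sin 39° = 9.18×10⁻⁵ s⁻¹
Geostrophic balance rearranged: |∂P/∂n| = f ρ V_g
|∂P/∂n| = 9.18×10⁻⁵ × 1.24 × 11.0 = 1.25×10⁻³ Pa/m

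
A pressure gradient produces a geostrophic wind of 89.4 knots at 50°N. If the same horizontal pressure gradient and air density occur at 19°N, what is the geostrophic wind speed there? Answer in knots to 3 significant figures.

With the same pressure gradient and density, V_g ∝ 1/f ∝ 1/sin φ.
V₂ = V₁ · sin φ₁ / sin φ₂ = 89.4 × sin 50° / sin 19°
V₂ = 89.4 × 0.7660/0.3256 = 210 knots

210 knots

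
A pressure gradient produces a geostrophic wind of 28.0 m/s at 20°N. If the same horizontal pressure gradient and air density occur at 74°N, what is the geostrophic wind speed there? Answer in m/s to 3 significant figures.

With the same pressure gradient and density, V_g ∝ 1/f ∝ 1/sin φ.
V₂ = V₁ · sin φ₁ / sin φ₂ = 28.0 × sin 20° / sin 74°
V₂ = 28.0 × 0.3420/0.9613 = 9.96 m/s

9.96 m/s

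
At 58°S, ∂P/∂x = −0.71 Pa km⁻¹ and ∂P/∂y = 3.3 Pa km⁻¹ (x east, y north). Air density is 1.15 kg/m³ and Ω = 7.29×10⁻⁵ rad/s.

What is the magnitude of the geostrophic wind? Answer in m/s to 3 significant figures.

23.7 m/s

Coriolis parameter at 58°S:
f = 2Ω sin φ = 2 × 7.29×10⁻⁵ × sin 58° = 1.24×10⁻⁴ s⁻¹
In the Southern Hemisphere f is negative: f = −1.24×10⁻⁴ s⁻¹.
Component geostrophic relations (x east, y north):
u_g = −(1/(fρ)) ∂P/∂y,  v_g = (1/(fρ)) ∂P/∂x
u_g = −(3.3×10⁻³)/(−1.24×10⁻⁴ × 1.15) = 23.2 m/s;  v_g = (−0.71×10⁻³)/(−1.24×10⁻⁴ × 1.15) = 4.99 m/s
|V_g| = √(u_g² + v_g²) = 23.7 m/s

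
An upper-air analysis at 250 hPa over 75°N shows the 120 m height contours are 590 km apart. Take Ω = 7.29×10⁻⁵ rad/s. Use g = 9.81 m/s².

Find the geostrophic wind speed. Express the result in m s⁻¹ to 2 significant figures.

Coriolis parameter at 75°N:
f = 2Ω sin φ = 2 × 7.29×10⁻⁵ × sin 75° = 1.41×10⁻⁴ s⁻¹
Height gradient: |∂Z/∂n| = 120 m / 590000 m = 2.03×10⁻⁴
On a pressure surface, geostrophic balance gives V_g = (g/f)|∂Z/∂n|:
V_g = 9.81 × 2.03×10⁻⁴ / 1.41×10⁻⁴ = 14.2 m/s

14 m s⁻¹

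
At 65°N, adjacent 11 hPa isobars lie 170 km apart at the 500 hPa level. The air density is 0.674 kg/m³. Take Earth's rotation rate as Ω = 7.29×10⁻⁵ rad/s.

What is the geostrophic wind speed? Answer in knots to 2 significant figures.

140 knots

Coriolis parameter at 65°N:
f = 2Ω sin φ = 2 × 7.29×10⁻⁵ × sin 65° = 1.32×10⁻⁴ s⁻¹
Pressure gradient: |∂P/∂n| = 1100 Pa / 170000 m = 6.47×10⁻³ Pa/m
Geostrophic balance (pressure-gradient force = Coriolis force):
V_g = (1/(fρ)) |∂P/∂n| = 6.47×10⁻³ / (1.32×10⁻⁴ × 0.674) = 72.7 m/s
Converting: 72.7 m/s × 1.944 = 140 knots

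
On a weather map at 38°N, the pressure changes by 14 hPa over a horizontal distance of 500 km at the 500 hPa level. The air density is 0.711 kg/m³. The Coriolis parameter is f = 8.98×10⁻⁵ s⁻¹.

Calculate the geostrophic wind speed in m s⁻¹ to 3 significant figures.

Pressure gradient: |∂P/∂n| = 1400 Pa / 500000 m = 2.80×10⁻³ Pa/m
Geostrophic balance (pressure-gradient force = Coriolis force):
V_g = (1/(fρ)) |∂P/∂n| = 2.80×10⁻³ / (8.98×10⁻⁵ × 0.711) = 43.9 m/s

43.9 m s⁻¹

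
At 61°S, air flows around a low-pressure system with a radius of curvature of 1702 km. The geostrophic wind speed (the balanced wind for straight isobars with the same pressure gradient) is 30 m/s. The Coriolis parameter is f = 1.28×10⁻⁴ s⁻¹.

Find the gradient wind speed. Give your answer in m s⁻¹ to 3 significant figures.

Around a low, centrifugal force acts outward with Coriolis, so pressure-gradient force balances both:
(1/ρ)|∂P/∂n| = fV + V²/R  →  V² + fR·V − fR·V_g = 0
With fR = 1.28×10⁻⁴ × 1702×10³ m = 218 m/s:
V = [−fR + √((fR)² + 4 fR V_g)]/2 = [−218 + √(218² + 4×218×30)]/2 = 26.7 m/s
Subgeostrophic (V < V_g = 30 m/s), as expected around a low.

26.7 m s⁻¹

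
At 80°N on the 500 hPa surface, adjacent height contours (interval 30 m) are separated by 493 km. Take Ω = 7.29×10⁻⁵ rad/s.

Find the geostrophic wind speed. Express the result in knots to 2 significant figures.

Coriolis parameter at 80°N:
f = 2Ω sin φ = 2 × 7.29×10⁻⁵ × sin 80° = 1.44×10⁻⁴ s⁻¹
Height gradient: |∂Z/∂n| = 30 m / 493000 m = 6.09×10⁻⁵
On a pressure surface, geostrophic balance gives V_g = (g/f)|∂Z/∂n|:
V_g = 9.81 × 6.09×10⁻⁵ / 1.44×10⁻⁴ = 4.16 m/s
Converting: 4.16 m/s × 1.944 = 8.1 knots

8.1 knots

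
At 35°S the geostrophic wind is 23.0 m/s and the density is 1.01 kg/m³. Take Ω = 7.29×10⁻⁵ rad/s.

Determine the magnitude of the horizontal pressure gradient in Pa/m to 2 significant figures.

1.9×10⁻³ Pa/m

Coriolis parameter at 35°S:
f = 2Ω sin φ = 2 × 7.29×10⁻⁵ × sin 35° = 8.36×10⁻⁵ s⁻¹
Geostrophic balance rearranged: |∂P/∂n| = f ρ V_g
|∂P/∂n| = 8.36×10⁻⁵ × 1.01 × 23.0 = 1.94×10⁻³ Pa/m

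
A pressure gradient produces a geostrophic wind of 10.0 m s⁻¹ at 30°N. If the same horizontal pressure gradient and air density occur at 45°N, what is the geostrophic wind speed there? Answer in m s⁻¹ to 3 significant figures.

With the same pressure gradient and density, V_g ∝ 1/f ∝ 1/sin φ.
V₂ = V₁ · sin φ₁ / sin φ₂ = 10.0 × sin 30° / sin 45°
V₂ = 10.0 × 0.5000/0.7071 = 7.07 m s⁻¹

7.07 m s⁻¹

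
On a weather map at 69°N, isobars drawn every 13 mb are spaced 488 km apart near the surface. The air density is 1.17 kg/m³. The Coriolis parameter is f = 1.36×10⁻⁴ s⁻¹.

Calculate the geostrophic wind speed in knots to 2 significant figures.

33 knots

Pressure gradient: |∂P/∂n| = 1300 Pa / 488000 m = 2.66×10⁻³ Pa/m
Geostrophic balance (pressure-gradient force = Coriolis force):
V_g = (1/(fρ)) |∂P/∂n| = 2.66×10⁻³ / (1.36×10⁻⁴ × 1.17) = 16.7 m/s
Converting: 16.7 m/s × 1.944 = 33 knots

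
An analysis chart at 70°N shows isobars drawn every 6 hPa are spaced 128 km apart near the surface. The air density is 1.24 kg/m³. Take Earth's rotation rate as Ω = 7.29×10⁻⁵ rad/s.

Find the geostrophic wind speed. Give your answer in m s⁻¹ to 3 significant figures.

Coriolis parameter at 70°N:
f = 2Ω sin φ = 2 × 7.29×10⁻⁵ × sin 70° = 1.37×10⁻⁴ s⁻¹
Pressure gradient: |∂P/∂n| = 600 Pa / 128000 m = 4.69×10⁻³ Pa/m
Geostrophic balance (pressure-gradient force = Coriolis force):
V_g = (1/(fρ)) |∂P/∂n| = 4.69×10⁻³ / (1.37×10⁻⁴ × 1.24) = 27.6 m/s

27.6 m s⁻¹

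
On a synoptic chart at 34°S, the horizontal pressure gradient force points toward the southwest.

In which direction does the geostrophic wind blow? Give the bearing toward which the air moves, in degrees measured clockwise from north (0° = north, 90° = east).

The pressure-gradient force points toward the southwest (bearing 225°).
Geostrophic balance: in the Southern Hemisphere the Coriolis force deflects motion to the left, so the geostrophic wind blows 90° to the left of the pressure-gradient force (low pressure on the right).
Rotating 225° by 90° counterclockwise gives 135° — the wind blows toward the southeast.

135°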